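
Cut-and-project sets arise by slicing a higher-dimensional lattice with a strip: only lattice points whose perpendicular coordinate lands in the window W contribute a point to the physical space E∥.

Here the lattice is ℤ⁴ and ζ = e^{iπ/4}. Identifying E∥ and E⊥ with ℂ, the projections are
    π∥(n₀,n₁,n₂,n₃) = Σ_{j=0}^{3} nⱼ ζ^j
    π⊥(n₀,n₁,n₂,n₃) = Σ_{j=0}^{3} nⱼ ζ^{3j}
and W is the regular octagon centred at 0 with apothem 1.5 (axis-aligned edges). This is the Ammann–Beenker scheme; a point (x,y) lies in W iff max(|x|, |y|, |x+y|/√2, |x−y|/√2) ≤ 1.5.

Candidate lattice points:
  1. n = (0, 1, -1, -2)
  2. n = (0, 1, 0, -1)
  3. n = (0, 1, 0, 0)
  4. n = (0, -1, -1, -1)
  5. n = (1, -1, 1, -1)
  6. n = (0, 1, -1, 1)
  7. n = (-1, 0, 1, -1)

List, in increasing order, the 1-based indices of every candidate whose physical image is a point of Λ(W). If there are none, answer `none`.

2, 3, 4

With ζ = e^{iπ/4} the internal vectors are ζ^0,ζ^3,ζ^6,ζ^9.
#1 (0, 1, -1, -2): internal (-2.1213, 0.2929); octagon support 2.1213 vs apothem 1.5 → ∉ W
#2 (0, 1, 0, -1): internal (-1.4142, 0.0000); octagon support 1.4142 vs apothem 1.5 → ∈ W
#3 (0, 1, 0, 0): internal (-0.7071, 0.7071); octagon support 1.0000 vs apothem 1.5 → ∈ W
#4 (0, -1, -1, -1): internal (0.0000, -0.4142); octagon support 0.4142 vs apothem 1.5 → ∈ W
#5 (1, -1, 1, -1): internal (1.0000, -2.4142); octagon support 2.4142 vs apothem 1.5 → ∉ W
#6 (0, 1, -1, 1): internal (0.0000, 2.4142); octagon support 2.4142 vs apothem 1.5 → ∉ W
#7 (-1, 0, 1, -1): internal (-1.7071, -1.7071); octagon support 2.4142 vs apothem 1.5 → ∉ W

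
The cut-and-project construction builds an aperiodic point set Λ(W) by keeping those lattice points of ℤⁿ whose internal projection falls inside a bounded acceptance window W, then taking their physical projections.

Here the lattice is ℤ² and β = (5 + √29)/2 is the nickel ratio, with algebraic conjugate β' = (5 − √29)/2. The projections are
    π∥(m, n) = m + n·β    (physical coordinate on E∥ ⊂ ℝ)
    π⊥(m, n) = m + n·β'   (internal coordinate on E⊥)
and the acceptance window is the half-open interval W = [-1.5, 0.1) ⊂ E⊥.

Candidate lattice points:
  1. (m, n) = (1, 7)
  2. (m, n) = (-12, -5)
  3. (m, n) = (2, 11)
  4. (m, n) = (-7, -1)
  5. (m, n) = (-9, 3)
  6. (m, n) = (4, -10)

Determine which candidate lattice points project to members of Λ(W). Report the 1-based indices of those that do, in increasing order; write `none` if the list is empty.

β' = (5−√29)/2 ≈ -0.1926.
candidate 1: (m,n)=(1,7) → π∥ = 1+7·β ≈ 37.3481, π⊥ = 1+7·β' ≈ -0.3481 ∈ [-1.5, 0.1) ⇒ IN Λ
candidate 2: (m,n)=(-12,-5) → π∥ = -12-5·β ≈ -37.9629, π⊥ = -12-5·β' ≈ -11.0371 ∉ [-1.5, 0.1) ⇒ out
candidate 3: (m,n)=(2,11) → π∥ = 2+11·β ≈ 59.1184, π⊥ = 2+11·β' ≈ -0.1184 ∈ [-1.5, 0.1) ⇒ IN Λ
candidate 4: (m,n)=(-7,-1) → π∥ = -7-1·β ≈ -12.1926, π⊥ = -7-1·β' ≈ -6.8074 ∉ [-1.5, 0.1) ⇒ out
candidate 5: (m,n)=(-9,3) → π∥ = -9+3·β ≈ 6.5777, π⊥ = -9+3·β' ≈ -9.5777 ∉ [-1.5, 0.1) ⇒ out
candidate 6: (m,n)=(4,-10) → π∥ = 4-10·β ≈ -47.9258, π⊥ = 4-10·β' ≈ 5.9258 ∉ [-1.5, 0.1) ⇒ out

1, 3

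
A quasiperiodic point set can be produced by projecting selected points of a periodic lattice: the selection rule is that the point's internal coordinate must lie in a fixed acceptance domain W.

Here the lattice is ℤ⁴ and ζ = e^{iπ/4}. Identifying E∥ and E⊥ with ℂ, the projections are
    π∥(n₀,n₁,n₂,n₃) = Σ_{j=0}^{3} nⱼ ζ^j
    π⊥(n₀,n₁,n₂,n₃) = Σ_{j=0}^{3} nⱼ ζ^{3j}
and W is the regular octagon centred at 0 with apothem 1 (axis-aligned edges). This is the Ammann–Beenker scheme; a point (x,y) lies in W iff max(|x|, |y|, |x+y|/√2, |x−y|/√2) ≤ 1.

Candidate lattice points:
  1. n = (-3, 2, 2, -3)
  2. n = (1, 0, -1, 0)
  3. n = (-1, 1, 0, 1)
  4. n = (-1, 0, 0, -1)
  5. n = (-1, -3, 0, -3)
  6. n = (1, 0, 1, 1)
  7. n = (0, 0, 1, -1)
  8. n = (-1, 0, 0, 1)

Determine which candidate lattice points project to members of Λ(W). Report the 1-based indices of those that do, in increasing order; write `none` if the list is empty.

Internal map: ζ^{3j} for j=0..3 gives (1,0), (−√2/2,√2/2), (0,−1), (√2/2,√2/2).
#1 (-3, 2, 2, -3): internal (-6.5355, -2.7071); octagon support 6.5355 vs apothem 1 → ∉ W
#2 (1, 0, -1, 0): internal (1.0000, 1.0000); octagon support 1.4142 vs apothem 1 → ∉ W
#3 (-1, 1, 0, 1): internal (-1.0000, 1.4142); octagon support 1.7071 vs apothem 1 → ∉ W
#4 (-1, 0, 0, -1): internal (-1.7071, -0.7071); octagon support 1.7071 vs apothem 1 → ∉ W
#5 (-1, -3, 0, -3): internal (-1.0000, -4.2426); octagon support 4.2426 vs apothem 1 → ∉ W
#6 (1, 0, 1, 1): internal (1.7071, -0.2929); octagon support 1.7071 vs apothem 1 → ∉ W
#7 (0, 0, 1, -1): internal (-0.7071, -1.7071); octagon support 1.7071 vs apothem 1 → ∉ W
#8 (-1, 0, 0, 1): internal (-0.2929, 0.7071); octagon support 0.7071 vs apothem 1 → ∈ W

8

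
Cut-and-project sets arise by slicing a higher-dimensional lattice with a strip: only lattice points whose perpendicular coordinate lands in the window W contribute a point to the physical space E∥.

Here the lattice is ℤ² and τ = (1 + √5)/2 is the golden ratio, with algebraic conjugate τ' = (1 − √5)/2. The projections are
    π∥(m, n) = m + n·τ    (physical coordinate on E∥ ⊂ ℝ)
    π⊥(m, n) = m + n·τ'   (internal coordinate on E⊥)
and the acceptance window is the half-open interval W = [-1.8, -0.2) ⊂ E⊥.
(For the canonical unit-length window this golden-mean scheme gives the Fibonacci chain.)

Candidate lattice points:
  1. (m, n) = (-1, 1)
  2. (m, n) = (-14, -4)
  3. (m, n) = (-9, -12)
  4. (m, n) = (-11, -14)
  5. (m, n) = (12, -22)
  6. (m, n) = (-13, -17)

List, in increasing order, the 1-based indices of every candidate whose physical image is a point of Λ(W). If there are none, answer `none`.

Numerically τ ≈ 1.6180 and τ' = −1/τ ≈ -0.6180.
#1 (-1,1): internal coord -1 + (1)·τ' = -1.6180; -1.6180 ∈ [-1.8, -0.2) → IN Λ
#2 (-14,-4): internal coord -14 + (-4)·τ' = -11.5279; -11.5279 ∉ [-1.8, -0.2) → out
#3 (-9,-12): internal coord -9 + (-12)·τ' = -1.5836; -1.5836 ∈ [-1.8, -0.2) → IN Λ
#4 (-11,-14): internal coord -11 + (-14)·τ' = -2.3475; -2.3475 ∉ [-1.8, -0.2) → out
#5 (12,-22): internal coord 12 + (-22)·τ' = +25.5967; +25.5967 ∉ [-1.8, -0.2) → out
#6 (-13,-17): internal coord -13 + (-17)·τ' = -2.4934; -2.4934 ∉ [-1.8, -0.2) → out

1, 3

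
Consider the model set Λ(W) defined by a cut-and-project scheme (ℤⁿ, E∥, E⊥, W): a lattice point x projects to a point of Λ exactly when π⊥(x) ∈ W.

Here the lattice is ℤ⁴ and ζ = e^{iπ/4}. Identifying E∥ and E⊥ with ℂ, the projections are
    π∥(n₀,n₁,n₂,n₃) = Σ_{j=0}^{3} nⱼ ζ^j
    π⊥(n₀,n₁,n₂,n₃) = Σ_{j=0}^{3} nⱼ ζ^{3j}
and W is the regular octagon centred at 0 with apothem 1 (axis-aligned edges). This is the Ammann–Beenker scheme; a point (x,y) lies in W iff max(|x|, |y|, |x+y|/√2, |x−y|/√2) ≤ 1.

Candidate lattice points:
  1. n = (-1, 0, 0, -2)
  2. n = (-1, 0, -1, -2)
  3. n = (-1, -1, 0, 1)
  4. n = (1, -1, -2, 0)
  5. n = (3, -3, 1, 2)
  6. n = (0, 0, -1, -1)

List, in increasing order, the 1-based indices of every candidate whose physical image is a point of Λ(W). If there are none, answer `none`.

π⊥(n) = n₀ + n₁ζ³ + n₂ζ⁶ + n₃ζ⁹ where ζ = e^{iπ/4}.
#1 (-1, 0, 0, -2): internal (-2.414214, -1.414214); octagon support 2.707107 vs apothem 1 → ∉ W
#2 (-1, 0, -1, -2): internal (-2.414214, -0.414214); octagon support 2.414214 vs apothem 1 → ∉ W
#3 (-1, -1, 0, 1): internal (0.414214, 0.000000); octagon support 0.414214 vs apothem 1 → ∈ W
#4 (1, -1, -2, 0): internal (1.707107, 1.292893); octagon support 2.121320 vs apothem 1 → ∉ W
#5 (3, -3, 1, 2): internal (6.535534, -1.707107); octagon support 6.535534 vs apothem 1 → ∉ W
#6 (0, 0, -1, -1): internal (-0.707107, 0.292893); octagon support 0.707107 vs apothem 1 → ∈ W

3, 6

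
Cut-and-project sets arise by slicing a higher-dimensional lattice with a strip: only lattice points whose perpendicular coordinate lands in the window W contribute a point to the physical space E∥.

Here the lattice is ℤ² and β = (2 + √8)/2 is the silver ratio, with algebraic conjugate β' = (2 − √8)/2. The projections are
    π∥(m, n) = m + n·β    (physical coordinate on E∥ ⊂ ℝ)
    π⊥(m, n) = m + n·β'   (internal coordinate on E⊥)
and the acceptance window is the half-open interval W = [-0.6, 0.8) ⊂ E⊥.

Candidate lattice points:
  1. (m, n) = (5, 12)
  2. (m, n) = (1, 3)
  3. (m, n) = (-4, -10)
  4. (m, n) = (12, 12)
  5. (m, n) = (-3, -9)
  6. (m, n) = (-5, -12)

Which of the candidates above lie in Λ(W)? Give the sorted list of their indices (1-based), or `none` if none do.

1, 2, 3, 5, 6

Compute β' = (2−√8)/2 = -0.4142, so π⊥(m,n) = m -0.4142·n.
candidate 1: (m,n)=(5,12) → π∥ = 5+12·β ≈ 33.9706, π⊥ = 5+12·β' ≈ 0.0294 ∈ [-0.6, 0.8) ⇒ IN Λ
candidate 2: (m,n)=(1,3) → π∥ = 1+3·β ≈ 8.2426, π⊥ = 1+3·β' ≈ -0.2426 ∈ [-0.6, 0.8) ⇒ IN Λ
candidate 3: (m,n)=(-4,-10) → π∥ = -4-10·β ≈ -28.1421, π⊥ = -4-10·β' ≈ 0.1421 ∈ [-0.6, 0.8) ⇒ IN Λ
candidate 4: (m,n)=(12,12) → π∥ = 12+12·β ≈ 40.9706, π⊥ = 12+12·β' ≈ 7.0294 ∉ [-0.6, 0.8) ⇒ out
candidate 5: (m,n)=(-3,-9) → π∥ = -3-9·β ≈ -24.7279, π⊥ = -3-9·β' ≈ 0.7279 ∈ [-0.6, 0.8) ⇒ IN Λ
candidate 6: (m,n)=(-5,-12) → π∥ = -5-12·β ≈ -33.9706, π⊥ = -5-12·β' ≈ -0.0294 ∈ [-0.6, 0.8) ⇒ IN Λ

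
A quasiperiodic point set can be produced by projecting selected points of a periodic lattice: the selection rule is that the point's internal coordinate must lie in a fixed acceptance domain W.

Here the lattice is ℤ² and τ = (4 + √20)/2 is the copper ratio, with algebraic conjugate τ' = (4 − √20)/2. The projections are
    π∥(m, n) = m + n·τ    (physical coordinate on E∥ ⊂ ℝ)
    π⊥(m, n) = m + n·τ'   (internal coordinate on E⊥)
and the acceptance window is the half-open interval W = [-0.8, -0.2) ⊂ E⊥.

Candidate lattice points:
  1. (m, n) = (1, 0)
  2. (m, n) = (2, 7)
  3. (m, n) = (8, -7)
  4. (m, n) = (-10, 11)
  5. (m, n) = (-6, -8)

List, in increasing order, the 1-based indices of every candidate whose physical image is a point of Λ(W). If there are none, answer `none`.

none

Numerically τ ≈ 4.236068 and τ' = −1/τ ≈ -0.236068.
[1] lift (1,0): star map gives 1.000000; window check -0.8 ≤ 1.000000 < -0.2 is false → out
[2] lift (2,7): star map gives 0.347524; window check -0.8 ≤ 0.347524 < -0.2 is false → out
[3] lift (8,-7): star map gives 9.652476; window check -0.8 ≤ 9.652476 < -0.2 is false → out
[4] lift (-10,11): star map gives -12.596748; window check -0.8 ≤ -12.596748 < -0.2 is false → out
[5] lift (-6,-8): star map gives -4.111456; window check -0.8 ≤ -4.111456 < -0.2 is false → out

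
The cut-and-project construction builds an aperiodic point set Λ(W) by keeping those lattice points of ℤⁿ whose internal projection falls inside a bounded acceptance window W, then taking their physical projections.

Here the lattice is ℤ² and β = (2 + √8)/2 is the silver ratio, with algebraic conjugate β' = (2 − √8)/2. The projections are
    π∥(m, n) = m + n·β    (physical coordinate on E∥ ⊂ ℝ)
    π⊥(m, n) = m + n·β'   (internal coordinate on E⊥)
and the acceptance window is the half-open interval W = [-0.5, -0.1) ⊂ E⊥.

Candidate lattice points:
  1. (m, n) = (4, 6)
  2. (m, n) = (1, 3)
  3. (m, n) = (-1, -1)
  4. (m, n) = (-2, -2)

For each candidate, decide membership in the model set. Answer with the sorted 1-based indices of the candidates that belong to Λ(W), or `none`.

β' = (2−√8)/2 ≈ -0.4142.
[1] lift (4,6): star map gives 1.5147; window check -0.5 ≤ 1.5147 < -0.1 is false → out
[2] lift (1,3): star map gives -0.2426; window check -0.5 ≤ -0.2426 < -0.1 is true → IN Λ
[3] lift (-1,-1): star map gives -0.5858; window check -0.5 ≤ -0.5858 < -0.1 is false → out
[4] lift (-2,-2): star map gives -1.1716; window check -0.5 ≤ -1.1716 < -0.1 is false → out

2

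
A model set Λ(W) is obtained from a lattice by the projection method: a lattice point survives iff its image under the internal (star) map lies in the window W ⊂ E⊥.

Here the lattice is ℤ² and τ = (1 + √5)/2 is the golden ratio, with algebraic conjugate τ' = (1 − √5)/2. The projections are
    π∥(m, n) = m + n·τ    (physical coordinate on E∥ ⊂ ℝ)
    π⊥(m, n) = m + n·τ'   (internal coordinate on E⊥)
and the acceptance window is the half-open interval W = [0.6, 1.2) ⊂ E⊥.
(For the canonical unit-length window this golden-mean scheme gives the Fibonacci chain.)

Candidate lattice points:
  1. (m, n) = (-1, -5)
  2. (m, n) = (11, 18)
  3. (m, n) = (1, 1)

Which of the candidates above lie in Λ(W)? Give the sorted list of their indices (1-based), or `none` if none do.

none

Numerically τ ≈ 1.61803 and τ' = −1/τ ≈ -0.61803.
candidate 1: (m,n)=(-1,-5) → π∥ = -1-5·τ ≈ -9.09017, π⊥ = -1-5·τ' ≈ 2.09017 ∉ [0.6, 1.2) ⇒ out
candidate 2: (m,n)=(11,18) → π∥ = 11+18·τ ≈ 40.12461, π⊥ = 11+18·τ' ≈ -0.12461 ∉ [0.6, 1.2) ⇒ out
candidate 3: (m,n)=(1,1) → π∥ = 1+1·τ ≈ 2.61803, π⊥ = 1+1·τ' ≈ 0.38197 ∉ [0.6, 1.2) ⇒ out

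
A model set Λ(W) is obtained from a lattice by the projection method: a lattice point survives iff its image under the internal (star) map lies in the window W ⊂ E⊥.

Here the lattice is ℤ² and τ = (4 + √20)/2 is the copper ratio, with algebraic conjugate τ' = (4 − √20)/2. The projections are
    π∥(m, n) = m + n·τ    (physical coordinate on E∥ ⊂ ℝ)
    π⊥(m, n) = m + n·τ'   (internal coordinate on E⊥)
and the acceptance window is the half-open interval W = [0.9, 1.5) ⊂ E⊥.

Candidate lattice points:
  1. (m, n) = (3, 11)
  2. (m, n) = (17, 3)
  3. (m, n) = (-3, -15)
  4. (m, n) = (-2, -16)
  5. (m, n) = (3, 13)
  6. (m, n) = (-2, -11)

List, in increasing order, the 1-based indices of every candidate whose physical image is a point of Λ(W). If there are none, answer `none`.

none

Compute τ' = (4−√20)/2 = -0.236068, so π⊥(m,n) = m -0.236068·n.
[1] lift (3,11): star map gives 0.403252; window check 0.9 ≤ 0.403252 < 1.5 is false → out
[2] lift (17,3): star map gives 16.291796; window check 0.9 ≤ 16.291796 < 1.5 is false → out
[3] lift (-3,-15): star map gives 0.541020; window check 0.9 ≤ 0.541020 < 1.5 is false → out
[4] lift (-2,-16): star map gives 1.777088; window check 0.9 ≤ 1.777088 < 1.5 is false → out
[5] lift (3,13): star map gives -0.068884; window check 0.9 ≤ -0.068884 < 1.5 is false → out
[6] lift (-2,-11): star map gives 0.596748; window check 0.9 ≤ 0.596748 < 1.5 is false → out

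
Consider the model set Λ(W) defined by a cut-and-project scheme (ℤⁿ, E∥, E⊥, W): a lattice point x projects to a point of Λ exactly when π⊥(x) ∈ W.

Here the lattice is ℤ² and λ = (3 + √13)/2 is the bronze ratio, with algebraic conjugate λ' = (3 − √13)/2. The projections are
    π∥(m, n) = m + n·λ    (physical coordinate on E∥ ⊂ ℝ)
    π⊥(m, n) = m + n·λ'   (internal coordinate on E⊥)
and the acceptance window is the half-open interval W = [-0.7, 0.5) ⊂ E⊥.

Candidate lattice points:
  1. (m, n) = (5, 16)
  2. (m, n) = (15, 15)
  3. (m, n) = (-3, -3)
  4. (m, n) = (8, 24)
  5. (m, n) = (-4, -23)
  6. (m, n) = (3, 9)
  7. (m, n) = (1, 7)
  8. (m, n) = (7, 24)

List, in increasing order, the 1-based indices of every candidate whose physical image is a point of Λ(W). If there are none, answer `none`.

1, 6, 8

Compute λ' = (3−√13)/2 = -0.3028, so π⊥(m,n) = m -0.3028·n.
[1] lift (5,16): star map gives 0.1556; window check -0.7 ≤ 0.1556 < 0.5 is true → IN Λ
[2] lift (15,15): star map gives 10.4584; window check -0.7 ≤ 10.4584 < 0.5 is false → out
[3] lift (-3,-3): star map gives -2.0917; window check -0.7 ≤ -2.0917 < 0.5 is false → out
[4] lift (8,24): star map gives 0.7334; window check -0.7 ≤ 0.7334 < 0.5 is false → out
[5] lift (-4,-23): star map gives 2.9638; window check -0.7 ≤ 2.9638 < 0.5 is false → out
[6] lift (3,9): star map gives 0.2750; window check -0.7 ≤ 0.2750 < 0.5 is true → IN Λ
[7] lift (1,7): star map gives -1.1194; window check -0.7 ≤ -1.1194 < 0.5 is false → out
[8] lift (7,24): star map gives -0.2666; window check -0.7 ≤ -0.2666 < 0.5 is true → IN Λ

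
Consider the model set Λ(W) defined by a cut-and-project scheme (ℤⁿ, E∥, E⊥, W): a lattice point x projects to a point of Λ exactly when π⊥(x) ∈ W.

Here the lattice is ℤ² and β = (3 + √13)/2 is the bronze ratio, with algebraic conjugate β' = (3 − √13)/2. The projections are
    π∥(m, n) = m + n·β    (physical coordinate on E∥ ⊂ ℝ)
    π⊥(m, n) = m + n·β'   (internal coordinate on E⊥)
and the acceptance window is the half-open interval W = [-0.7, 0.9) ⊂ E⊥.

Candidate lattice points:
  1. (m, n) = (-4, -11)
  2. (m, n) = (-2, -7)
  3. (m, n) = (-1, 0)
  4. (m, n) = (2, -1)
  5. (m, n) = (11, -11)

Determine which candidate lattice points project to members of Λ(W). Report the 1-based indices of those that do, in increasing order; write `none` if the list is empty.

Compute β' = (3−√13)/2 = -0.3028, so π⊥(m,n) = m -0.3028·n.
candidate 1: (m,n)=(-4,-11) → π∥ = -4-11·β ≈ -40.3305, π⊥ = -4-11·β' ≈ -0.6695 ∈ [-0.7, 0.9) ⇒ IN Λ
candidate 2: (m,n)=(-2,-7) → π∥ = -2-7·β ≈ -25.1194, π⊥ = -2-7·β' ≈ 0.1194 ∈ [-0.7, 0.9) ⇒ IN Λ
candidate 3: (m,n)=(-1,0) → π∥ = -1+0·β ≈ -1.0000, π⊥ = -1+0·β' ≈ -1.0000 ∉ [-0.7, 0.9) ⇒ out
candidate 4: (m,n)=(2,-1) → π∥ = 2-1·β ≈ -1.3028, π⊥ = 2-1·β' ≈ 2.3028 ∉ [-0.7, 0.9) ⇒ out
candidate 5: (m,n)=(11,-11) → π∥ = 11-11·β ≈ -25.3305, π⊥ = 11-11·β' ≈ 14.3305 ∉ [-0.7, 0.9) ⇒ out

1, 2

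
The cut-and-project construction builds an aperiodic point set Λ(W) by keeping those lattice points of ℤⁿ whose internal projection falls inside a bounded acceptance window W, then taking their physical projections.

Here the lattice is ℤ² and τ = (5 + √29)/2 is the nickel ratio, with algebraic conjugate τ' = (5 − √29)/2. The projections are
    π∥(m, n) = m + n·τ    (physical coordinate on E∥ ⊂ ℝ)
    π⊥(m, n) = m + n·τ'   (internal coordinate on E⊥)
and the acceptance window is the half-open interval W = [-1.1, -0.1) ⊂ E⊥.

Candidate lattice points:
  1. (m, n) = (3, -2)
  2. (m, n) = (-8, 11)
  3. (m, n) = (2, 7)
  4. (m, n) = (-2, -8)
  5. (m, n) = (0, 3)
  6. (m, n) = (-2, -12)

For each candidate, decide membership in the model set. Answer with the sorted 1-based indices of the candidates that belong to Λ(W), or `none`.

4, 5

Numerically τ ≈ 5.1926 and τ' = −1/τ ≈ -0.1926.
[1] lift (3,-2): star map gives 3.3852; window check -1.1 ≤ 3.3852 < -0.1 is false → out
[2] lift (-8,11): star map gives -10.1184; window check -1.1 ≤ -10.1184 < -0.1 is false → out
[3] lift (2,7): star map gives 0.6519; window check -1.1 ≤ 0.6519 < -0.1 is false → out
[4] lift (-2,-8): star map gives -0.4593; window check -1.1 ≤ -0.4593 < -0.1 is true → IN Λ
[5] lift (0,3): star map gives -0.5777; window check -1.1 ≤ -0.5777 < -0.1 is true → IN Λ
[6] lift (-2,-12): star map gives 0.3110; window check -1.1 ≤ 0.3110 < -0.1 is false → out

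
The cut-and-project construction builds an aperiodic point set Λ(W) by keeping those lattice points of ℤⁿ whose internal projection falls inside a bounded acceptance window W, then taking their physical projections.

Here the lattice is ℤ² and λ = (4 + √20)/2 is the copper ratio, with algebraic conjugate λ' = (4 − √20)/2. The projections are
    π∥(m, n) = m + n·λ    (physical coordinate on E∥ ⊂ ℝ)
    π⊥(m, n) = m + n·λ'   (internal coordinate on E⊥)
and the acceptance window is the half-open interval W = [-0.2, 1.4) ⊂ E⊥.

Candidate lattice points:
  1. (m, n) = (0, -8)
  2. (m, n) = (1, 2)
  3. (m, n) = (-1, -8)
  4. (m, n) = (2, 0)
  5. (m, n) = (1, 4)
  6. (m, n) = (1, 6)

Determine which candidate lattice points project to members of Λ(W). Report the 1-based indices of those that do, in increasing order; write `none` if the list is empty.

Compute λ' = (4−√20)/2 = -0.2361, so π⊥(m,n) = m -0.2361·n.
#1 (0,-8): internal coord 0 + (-8)·λ' = +1.8885; +1.8885 ∉ [-0.2, 1.4) → out
#2 (1,2): internal coord 1 + (2)·λ' = +0.5279; +0.5279 ∈ [-0.2, 1.4) → IN Λ
#3 (-1,-8): internal coord -1 + (-8)·λ' = +0.8885; +0.8885 ∈ [-0.2, 1.4) → IN Λ
#4 (2,0): internal coord 2 + (0)·λ' = +2.0000; +2.0000 ∉ [-0.2, 1.4) → out
#5 (1,4): internal coord 1 + (4)·λ' = +0.0557; +0.0557 ∈ [-0.2, 1.4) → IN Λ
#6 (1,6): internal coord 1 + (6)·λ' = -0.4164; -0.4164 ∉ [-0.2, 1.4) → out

2, 3, 5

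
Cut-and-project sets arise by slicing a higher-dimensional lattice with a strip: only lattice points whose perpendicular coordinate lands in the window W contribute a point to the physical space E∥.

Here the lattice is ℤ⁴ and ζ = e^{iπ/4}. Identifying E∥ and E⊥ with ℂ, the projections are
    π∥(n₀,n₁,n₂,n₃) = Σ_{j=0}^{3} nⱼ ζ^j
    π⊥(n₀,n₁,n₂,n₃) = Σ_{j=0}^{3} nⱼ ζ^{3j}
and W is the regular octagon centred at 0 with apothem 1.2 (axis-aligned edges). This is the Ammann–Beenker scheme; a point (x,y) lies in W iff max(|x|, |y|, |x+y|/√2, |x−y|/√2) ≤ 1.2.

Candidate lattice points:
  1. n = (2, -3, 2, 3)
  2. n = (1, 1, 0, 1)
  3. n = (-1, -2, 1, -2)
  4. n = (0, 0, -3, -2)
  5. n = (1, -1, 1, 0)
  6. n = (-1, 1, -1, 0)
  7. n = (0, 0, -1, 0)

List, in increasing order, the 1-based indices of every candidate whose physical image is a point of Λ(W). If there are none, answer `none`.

7

Internal map: ζ^{3j} for j=0..3 gives (1,0), (−√2/2,√2/2), (0,−1), (√2/2,√2/2).
#1 (2, -3, 2, 3): internal (6.2426, -2.0000); octagon support 6.2426 vs apothem 1.2 → ∉ W
#2 (1, 1, 0, 1): internal (1.0000, 1.4142); octagon support 1.7071 vs apothem 1.2 → ∉ W
#3 (-1, -2, 1, -2): internal (-1.0000, -3.8284); octagon support 3.8284 vs apothem 1.2 → ∉ W
#4 (0, 0, -3, -2): internal (-1.4142, 1.5858); octagon support 2.1213 vs apothem 1.2 → ∉ W
#5 (1, -1, 1, 0): internal (1.7071, -1.7071); octagon support 2.4142 vs apothem 1.2 → ∉ W
#6 (-1, 1, -1, 0): internal (-1.7071, 1.7071); octagon support 2.4142 vs apothem 1.2 → ∉ W
#7 (0, 0, -1, 0): internal (0.0000, 1.0000); octagon support 1.0000 vs apothem 1.2 → ∈ W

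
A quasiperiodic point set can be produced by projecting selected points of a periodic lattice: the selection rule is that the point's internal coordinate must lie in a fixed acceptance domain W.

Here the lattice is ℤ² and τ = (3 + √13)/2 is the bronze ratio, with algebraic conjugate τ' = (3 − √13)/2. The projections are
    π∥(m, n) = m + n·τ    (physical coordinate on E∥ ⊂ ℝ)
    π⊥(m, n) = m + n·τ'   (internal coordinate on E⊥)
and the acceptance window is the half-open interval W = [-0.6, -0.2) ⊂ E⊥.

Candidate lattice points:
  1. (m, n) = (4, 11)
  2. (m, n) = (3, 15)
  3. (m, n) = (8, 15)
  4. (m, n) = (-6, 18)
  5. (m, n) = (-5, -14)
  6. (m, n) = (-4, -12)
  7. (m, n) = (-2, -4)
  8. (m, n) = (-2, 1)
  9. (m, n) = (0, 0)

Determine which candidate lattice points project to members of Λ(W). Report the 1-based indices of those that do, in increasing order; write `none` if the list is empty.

6

Compute τ' = (3−√13)/2 = -0.3028, so π⊥(m,n) = m -0.3028·n.
#1 (4,11): internal coord 4 + (11)·τ' = +0.6695; +0.6695 ∉ [-0.6, -0.2) → out
#2 (3,15): internal coord 3 + (15)·τ' = -1.5416; -1.5416 ∉ [-0.6, -0.2) → out
#3 (8,15): internal coord 8 + (15)·τ' = +3.4584; +3.4584 ∉ [-0.6, -0.2) → out
#4 (-6,18): internal coord -6 + (18)·τ' = -11.4500; -11.4500 ∉ [-0.6, -0.2) → out
#5 (-5,-14): internal coord -5 + (-14)·τ' = -0.7611; -0.7611 ∉ [-0.6, -0.2) → out
#6 (-4,-12): internal coord -4 + (-12)·τ' = -0.3667; -0.3667 ∈ [-0.6, -0.2) → IN Λ
#7 (-2,-4): internal coord -2 + (-4)·τ' = -0.7889; -0.7889 ∉ [-0.6, -0.2) → out
#8 (-2,1): internal coord -2 + (1)·τ' = -2.3028; -2.3028 ∉ [-0.6, -0.2) → out
#9 (0,0): internal coord 0 + (0)·τ' = +0.0000; +0.0000 ∉ [-0.6, -0.2) → out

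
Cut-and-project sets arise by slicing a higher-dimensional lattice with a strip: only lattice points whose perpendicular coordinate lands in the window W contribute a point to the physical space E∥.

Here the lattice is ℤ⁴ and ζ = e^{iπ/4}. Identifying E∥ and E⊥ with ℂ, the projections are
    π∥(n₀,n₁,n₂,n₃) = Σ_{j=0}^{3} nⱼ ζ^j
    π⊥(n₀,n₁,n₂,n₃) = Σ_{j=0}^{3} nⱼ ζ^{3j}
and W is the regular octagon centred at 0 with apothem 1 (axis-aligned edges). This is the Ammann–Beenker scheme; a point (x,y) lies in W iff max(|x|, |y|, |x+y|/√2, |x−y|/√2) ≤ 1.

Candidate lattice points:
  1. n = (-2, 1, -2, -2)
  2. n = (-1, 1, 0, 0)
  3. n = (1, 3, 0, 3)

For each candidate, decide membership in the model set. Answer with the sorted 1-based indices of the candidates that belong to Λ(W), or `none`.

none

Internal map: ζ^{3j} for j=0..3 gives (1,0), (−√2/2,√2/2), (0,−1), (√2/2,√2/2).
candidate 1: n = (-2, 1, -2, -2) → π⊥ ≈ (-4.1213, +1.2929); max(|x|,|y|,|x±y|/√2) = 4.1213 > 1 ⇒ ∉ W
candidate 2: n = (-1, 1, 0, 0) → π⊥ ≈ (-1.7071, +0.7071); max(|x|,|y|,|x±y|/√2) = 1.7071 > 1 ⇒ ∉ W
candidate 3: n = (1, 3, 0, 3) → π⊥ ≈ (+1.0000, +4.2426); max(|x|,|y|,|x±y|/√2) = 4.2426 > 1 ⇒ ∉ W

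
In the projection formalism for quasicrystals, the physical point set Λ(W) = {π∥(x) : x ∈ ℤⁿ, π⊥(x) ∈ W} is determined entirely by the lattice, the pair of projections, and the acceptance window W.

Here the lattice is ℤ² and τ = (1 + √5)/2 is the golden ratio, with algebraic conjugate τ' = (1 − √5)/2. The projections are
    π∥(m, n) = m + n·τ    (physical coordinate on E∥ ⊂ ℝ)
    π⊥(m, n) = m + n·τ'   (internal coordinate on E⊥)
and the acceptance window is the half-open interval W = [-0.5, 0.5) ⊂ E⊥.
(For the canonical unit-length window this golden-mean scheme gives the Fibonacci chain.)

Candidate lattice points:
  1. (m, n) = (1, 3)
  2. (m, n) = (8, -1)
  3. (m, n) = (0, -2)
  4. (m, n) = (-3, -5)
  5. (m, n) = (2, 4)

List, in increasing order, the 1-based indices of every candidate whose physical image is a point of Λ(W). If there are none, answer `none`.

4, 5

Numerically τ ≈ 1.618034 and τ' = −1/τ ≈ -0.618034.
candidate 1: (m,n)=(1,3) → π∥ = 1+3·τ ≈ 5.854102, π⊥ = 1+3·τ' ≈ -0.854102 ∉ [-0.5, 0.5) ⇒ out
candidate 2: (m,n)=(8,-1) → π∥ = 8-1·τ ≈ 6.381966, π⊥ = 8-1·τ' ≈ 8.618034 ∉ [-0.5, 0.5) ⇒ out
candidate 3: (m,n)=(0,-2) → π∥ = 0-2·τ ≈ -3.236068, π⊥ = 0-2·τ' ≈ 1.236068 ∉ [-0.5, 0.5) ⇒ out
candidate 4: (m,n)=(-3,-5) → π∥ = -3-5·τ ≈ -11.090170, π⊥ = -3-5·τ' ≈ 0.090170 ∈ [-0.5, 0.5) ⇒ IN Λ
candidate 5: (m,n)=(2,4) → π∥ = 2+4·τ ≈ 8.472136, π⊥ = 2+4·τ' ≈ -0.472136 ∈ [-0.5, 0.5) ⇒ IN Λ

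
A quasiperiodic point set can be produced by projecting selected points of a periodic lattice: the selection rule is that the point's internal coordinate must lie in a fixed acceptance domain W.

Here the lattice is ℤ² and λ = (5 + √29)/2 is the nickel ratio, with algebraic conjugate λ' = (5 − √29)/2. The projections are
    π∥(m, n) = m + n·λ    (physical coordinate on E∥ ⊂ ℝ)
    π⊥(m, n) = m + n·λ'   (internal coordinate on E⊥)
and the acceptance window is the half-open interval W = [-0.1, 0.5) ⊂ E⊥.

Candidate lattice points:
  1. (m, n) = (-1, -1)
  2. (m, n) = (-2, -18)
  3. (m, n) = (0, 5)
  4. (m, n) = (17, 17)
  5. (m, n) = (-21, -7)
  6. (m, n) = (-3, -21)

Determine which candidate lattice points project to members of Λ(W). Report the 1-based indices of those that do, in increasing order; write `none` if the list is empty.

Compute λ' = (5−√29)/2 = -0.19258, so π⊥(m,n) = m -0.19258·n.
#1 (-1,-1): internal coord -1 + (-1)·λ' = -0.80742; -0.80742 ∉ [-0.1, 0.5) → out
#2 (-2,-18): internal coord -2 + (-18)·λ' = +1.46648; +1.46648 ∉ [-0.1, 0.5) → out
#3 (0,5): internal coord 0 + (5)·λ' = -0.96291; -0.96291 ∉ [-0.1, 0.5) → out
#4 (17,17): internal coord 17 + (17)·λ' = +13.72610; +13.72610 ∉ [-0.1, 0.5) → out
#5 (-21,-7): internal coord -21 + (-7)·λ' = -19.65192; -19.65192 ∉ [-0.1, 0.5) → out
#6 (-3,-21): internal coord -3 + (-21)·λ' = +1.04423; +1.04423 ∉ [-0.1, 0.5) → out

none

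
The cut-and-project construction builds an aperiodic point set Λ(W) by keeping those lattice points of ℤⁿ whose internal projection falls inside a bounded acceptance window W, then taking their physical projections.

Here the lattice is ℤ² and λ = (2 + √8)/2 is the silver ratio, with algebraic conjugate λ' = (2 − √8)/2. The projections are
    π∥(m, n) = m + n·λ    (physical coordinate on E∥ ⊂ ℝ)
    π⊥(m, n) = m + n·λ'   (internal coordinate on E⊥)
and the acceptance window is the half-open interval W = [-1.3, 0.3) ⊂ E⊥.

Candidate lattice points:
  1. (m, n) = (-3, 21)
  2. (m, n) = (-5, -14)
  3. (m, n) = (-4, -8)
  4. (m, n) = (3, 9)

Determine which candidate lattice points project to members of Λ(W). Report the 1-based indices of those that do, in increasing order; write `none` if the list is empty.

3, 4

Numerically λ ≈ 2.4142 and λ' = −1/λ ≈ -0.4142.
#1 (-3,21): internal coord -3 + (21)·λ' = -11.6985; -11.6985 ∉ [-1.3, 0.3) → out
#2 (-5,-14): internal coord -5 + (-14)·λ' = +0.7990; +0.7990 ∉ [-1.3, 0.3) → out
#3 (-4,-8): internal coord -4 + (-8)·λ' = -0.6863; -0.6863 ∈ [-1.3, 0.3) → IN Λ
#4 (3,9): internal coord 3 + (9)·λ' = -0.7279; -0.7279 ∈ [-1.3, 0.3) → IN Λ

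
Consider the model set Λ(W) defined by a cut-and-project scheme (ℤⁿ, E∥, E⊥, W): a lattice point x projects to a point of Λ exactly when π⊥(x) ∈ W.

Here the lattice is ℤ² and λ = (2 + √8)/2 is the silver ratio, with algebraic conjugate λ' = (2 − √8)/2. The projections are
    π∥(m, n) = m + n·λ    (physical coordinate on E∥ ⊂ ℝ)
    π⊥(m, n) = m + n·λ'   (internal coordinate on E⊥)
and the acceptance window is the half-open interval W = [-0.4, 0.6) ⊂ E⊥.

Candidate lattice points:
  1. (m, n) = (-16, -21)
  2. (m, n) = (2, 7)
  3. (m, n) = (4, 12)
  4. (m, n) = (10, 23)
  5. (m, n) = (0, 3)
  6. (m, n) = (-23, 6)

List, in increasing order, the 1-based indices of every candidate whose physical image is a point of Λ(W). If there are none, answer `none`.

λ' = (2−√8)/2 ≈ -0.4142.
[1] lift (-16,-21): star map gives -7.3015; window check -0.4 ≤ -7.3015 < 0.6 is false → out
[2] lift (2,7): star map gives -0.8995; window check -0.4 ≤ -0.8995 < 0.6 is false → out
[3] lift (4,12): star map gives -0.9706; window check -0.4 ≤ -0.9706 < 0.6 is false → out
[4] lift (10,23): star map gives 0.4731; window check -0.4 ≤ 0.4731 < 0.6 is true → IN Λ
[5] lift (0,3): star map gives -1.2426; window check -0.4 ≤ -1.2426 < 0.6 is false → out
[6] lift (-23,6): star map gives -25.4853; window check -0.4 ≤ -25.4853 < 0.6 is false → out

4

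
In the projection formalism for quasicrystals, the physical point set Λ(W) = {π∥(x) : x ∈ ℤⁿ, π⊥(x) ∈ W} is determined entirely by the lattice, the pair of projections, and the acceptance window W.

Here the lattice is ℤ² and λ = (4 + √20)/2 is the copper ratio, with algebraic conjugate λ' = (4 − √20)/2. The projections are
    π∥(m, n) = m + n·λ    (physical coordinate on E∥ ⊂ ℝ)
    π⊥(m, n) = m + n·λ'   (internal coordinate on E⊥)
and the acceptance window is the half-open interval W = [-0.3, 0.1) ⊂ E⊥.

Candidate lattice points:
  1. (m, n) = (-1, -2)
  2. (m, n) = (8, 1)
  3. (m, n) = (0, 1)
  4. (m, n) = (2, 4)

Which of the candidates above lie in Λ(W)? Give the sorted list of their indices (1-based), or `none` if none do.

Numerically λ ≈ 4.23607 and λ' = −1/λ ≈ -0.23607.
candidate 1: (m,n)=(-1,-2) → π∥ = -1-2·λ ≈ -9.47214, π⊥ = -1-2·λ' ≈ -0.52786 ∉ [-0.3, 0.1) ⇒ out
candidate 2: (m,n)=(8,1) → π∥ = 8+1·λ ≈ 12.23607, π⊥ = 8+1·λ' ≈ 7.76393 ∉ [-0.3, 0.1) ⇒ out
candidate 3: (m,n)=(0,1) → π∥ = 0+1·λ ≈ 4.23607, π⊥ = 0+1·λ' ≈ -0.23607 ∈ [-0.3, 0.1) ⇒ IN Λ
candidate 4: (m,n)=(2,4) → π∥ = 2+4·λ ≈ 18.94427, π⊥ = 2+4·λ' ≈ 1.05573 ∉ [-0.3, 0.1) ⇒ out

3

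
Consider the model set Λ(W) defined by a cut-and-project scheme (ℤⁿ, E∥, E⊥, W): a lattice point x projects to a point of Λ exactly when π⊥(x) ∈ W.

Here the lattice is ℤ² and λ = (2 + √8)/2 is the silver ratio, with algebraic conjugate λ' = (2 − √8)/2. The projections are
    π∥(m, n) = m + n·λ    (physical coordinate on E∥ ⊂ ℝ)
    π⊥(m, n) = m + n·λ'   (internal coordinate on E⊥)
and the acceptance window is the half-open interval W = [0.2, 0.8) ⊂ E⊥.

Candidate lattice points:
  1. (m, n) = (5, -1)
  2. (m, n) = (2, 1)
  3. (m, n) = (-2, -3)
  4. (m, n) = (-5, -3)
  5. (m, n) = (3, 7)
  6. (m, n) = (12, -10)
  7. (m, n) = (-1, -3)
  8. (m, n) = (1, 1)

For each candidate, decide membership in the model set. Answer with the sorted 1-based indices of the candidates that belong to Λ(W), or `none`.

Numerically λ ≈ 2.414214 and λ' = −1/λ ≈ -0.414214.
[1] lift (5,-1): star map gives 5.414214; window check 0.2 ≤ 5.414214 < 0.8 is false → out
[2] lift (2,1): star map gives 1.585786; window check 0.2 ≤ 1.585786 < 0.8 is false → out
[3] lift (-2,-3): star map gives -0.757359; window check 0.2 ≤ -0.757359 < 0.8 is false → out
[4] lift (-5,-3): star map gives -3.757359; window check 0.2 ≤ -3.757359 < 0.8 is false → out
[5] lift (3,7): star map gives 0.100505; window check 0.2 ≤ 0.100505 < 0.8 is false → out
[6] lift (12,-10): star map gives 16.142136; window check 0.2 ≤ 16.142136 < 0.8 is false → out
[7] lift (-1,-3): star map gives 0.242641; window check 0.2 ≤ 0.242641 < 0.8 is true → IN Λ
[8] lift (1,1): star map gives 0.585786; window check 0.2 ≤ 0.585786 < 0.8 is true → IN Λ

7, 8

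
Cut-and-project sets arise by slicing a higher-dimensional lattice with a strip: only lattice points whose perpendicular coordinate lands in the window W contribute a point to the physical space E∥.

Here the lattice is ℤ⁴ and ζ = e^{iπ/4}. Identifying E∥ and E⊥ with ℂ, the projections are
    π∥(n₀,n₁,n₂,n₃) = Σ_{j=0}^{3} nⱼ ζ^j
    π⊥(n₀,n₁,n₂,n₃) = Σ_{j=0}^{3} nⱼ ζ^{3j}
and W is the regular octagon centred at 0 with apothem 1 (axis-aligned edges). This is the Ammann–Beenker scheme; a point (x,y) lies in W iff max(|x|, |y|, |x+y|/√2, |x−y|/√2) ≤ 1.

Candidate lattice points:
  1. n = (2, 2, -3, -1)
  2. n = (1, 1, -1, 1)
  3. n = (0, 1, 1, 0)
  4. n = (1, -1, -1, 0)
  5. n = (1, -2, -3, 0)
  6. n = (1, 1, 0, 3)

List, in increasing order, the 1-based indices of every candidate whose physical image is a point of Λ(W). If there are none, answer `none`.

3

π⊥(n) = n₀ + n₁ζ³ + n₂ζ⁶ + n₃ζ⁹ where ζ = e^{iπ/4}.
candidate 1: n = (2, 2, -3, -1) → π⊥ ≈ (-0.1213, +3.7071); max(|x|,|y|,|x±y|/√2) = 3.7071 > 1 ⇒ ∉ W
candidate 2: n = (1, 1, -1, 1) → π⊥ ≈ (+1.0000, +2.4142); max(|x|,|y|,|x±y|/√2) = 2.4142 > 1 ⇒ ∉ W
candidate 3: n = (0, 1, 1, 0) → π⊥ ≈ (-0.7071, -0.2929); max(|x|,|y|,|x±y|/√2) = 0.7071 ≤ 1 ⇒ ∈ W
candidate 4: n = (1, -1, -1, 0) → π⊥ ≈ (+1.7071, +0.2929); max(|x|,|y|,|x±y|/√2) = 1.7071 > 1 ⇒ ∉ W
candidate 5: n = (1, -2, -3, 0) → π⊥ ≈ (+2.4142, +1.5858); max(|x|,|y|,|x±y|/√2) = 2.8284 > 1 ⇒ ∉ W
candidate 6: n = (1, 1, 0, 3) → π⊥ ≈ (+2.4142, +2.8284); max(|x|,|y|,|x±y|/√2) = 3.7071 > 1 ⇒ ∉ W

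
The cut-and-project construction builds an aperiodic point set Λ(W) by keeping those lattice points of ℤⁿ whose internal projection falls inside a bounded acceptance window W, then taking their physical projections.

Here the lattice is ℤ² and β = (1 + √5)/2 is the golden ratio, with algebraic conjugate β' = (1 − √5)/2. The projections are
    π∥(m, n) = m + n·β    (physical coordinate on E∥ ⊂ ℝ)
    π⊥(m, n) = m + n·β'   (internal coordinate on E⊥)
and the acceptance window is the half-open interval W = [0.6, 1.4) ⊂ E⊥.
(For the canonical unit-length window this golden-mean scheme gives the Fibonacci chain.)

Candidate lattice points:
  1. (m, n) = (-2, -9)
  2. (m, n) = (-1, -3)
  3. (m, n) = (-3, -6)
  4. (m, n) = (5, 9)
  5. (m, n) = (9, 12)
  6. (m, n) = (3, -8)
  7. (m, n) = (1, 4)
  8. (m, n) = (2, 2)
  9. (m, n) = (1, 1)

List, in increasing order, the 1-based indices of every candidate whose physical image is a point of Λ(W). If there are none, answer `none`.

2, 3, 8

Compute β' = (1−√5)/2 = -0.618034, so π⊥(m,n) = m -0.618034·n.
[1] lift (-2,-9): star map gives 3.562306; window check 0.6 ≤ 3.562306 < 1.4 is false → out
[2] lift (-1,-3): star map gives 0.854102; window check 0.6 ≤ 0.854102 < 1.4 is true → IN Λ
[3] lift (-3,-6): star map gives 0.708204; window check 0.6 ≤ 0.708204 < 1.4 is true → IN Λ
[4] lift (5,9): star map gives -0.562306; window check 0.6 ≤ -0.562306 < 1.4 is false → out
[5] lift (9,12): star map gives 1.583592; window check 0.6 ≤ 1.583592 < 1.4 is false → out
[6] lift (3,-8): star map gives 7.944272; window check 0.6 ≤ 7.944272 < 1.4 is false → out
[7] lift (1,4): star map gives -1.472136; window check 0.6 ≤ -1.472136 < 1.4 is false → out
[8] lift (2,2): star map gives 0.763932; window check 0.6 ≤ 0.763932 < 1.4 is true → IN Λ
[9] lift (1,1): star map gives 0.381966; window check 0.6 ≤ 0.381966 < 1.4 is false → out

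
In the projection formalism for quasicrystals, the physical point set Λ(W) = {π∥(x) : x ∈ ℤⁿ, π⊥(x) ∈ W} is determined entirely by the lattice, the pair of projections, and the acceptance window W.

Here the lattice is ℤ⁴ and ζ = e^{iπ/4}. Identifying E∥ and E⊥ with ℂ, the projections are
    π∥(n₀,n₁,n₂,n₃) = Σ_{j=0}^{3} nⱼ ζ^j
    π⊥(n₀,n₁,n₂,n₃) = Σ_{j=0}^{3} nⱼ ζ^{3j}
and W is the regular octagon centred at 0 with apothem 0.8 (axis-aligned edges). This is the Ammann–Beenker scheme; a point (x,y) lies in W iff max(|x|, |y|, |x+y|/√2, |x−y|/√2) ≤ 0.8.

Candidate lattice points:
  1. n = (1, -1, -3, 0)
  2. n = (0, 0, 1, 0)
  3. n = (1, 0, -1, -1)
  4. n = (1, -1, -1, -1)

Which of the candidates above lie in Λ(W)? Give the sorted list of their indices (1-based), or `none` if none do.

3

π⊥(n) = n₀ + n₁ζ³ + n₂ζ⁶ + n₃ζ⁹ where ζ = e^{iπ/4}.
#1 (1, -1, -3, 0): internal (1.707107, 2.292893); octagon support 2.828427 vs apothem 0.8 → ∉ W
#2 (0, 0, 1, 0): internal (0.000000, -1.000000); octagon support 1.000000 vs apothem 0.8 → ∉ W
#3 (1, 0, -1, -1): internal (0.292893, 0.292893); octagon support 0.414214 vs apothem 0.8 → ∈ W
#4 (1, -1, -1, -1): internal (1.000000, -0.414214); octagon support 1.000000 vs apothem 0.8 → ∉ W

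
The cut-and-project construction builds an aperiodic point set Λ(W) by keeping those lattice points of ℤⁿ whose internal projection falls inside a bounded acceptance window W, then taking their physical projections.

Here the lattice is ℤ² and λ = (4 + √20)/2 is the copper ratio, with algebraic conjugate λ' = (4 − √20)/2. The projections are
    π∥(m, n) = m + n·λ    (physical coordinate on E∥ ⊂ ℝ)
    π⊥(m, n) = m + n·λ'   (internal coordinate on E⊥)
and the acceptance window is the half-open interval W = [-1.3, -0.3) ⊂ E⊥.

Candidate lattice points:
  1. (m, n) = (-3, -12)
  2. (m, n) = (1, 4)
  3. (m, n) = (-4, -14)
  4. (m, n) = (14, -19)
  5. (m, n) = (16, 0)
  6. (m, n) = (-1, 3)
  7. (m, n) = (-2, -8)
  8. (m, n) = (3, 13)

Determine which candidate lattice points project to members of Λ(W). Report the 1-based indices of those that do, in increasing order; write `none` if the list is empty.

3

λ' = (4−√20)/2 ≈ -0.2361.
candidate 1: (m,n)=(-3,-12) → π∥ = -3-12·λ ≈ -53.8328, π⊥ = -3-12·λ' ≈ -0.1672 ∉ [-1.3, -0.3) ⇒ out
candidate 2: (m,n)=(1,4) → π∥ = 1+4·λ ≈ 17.9443, π⊥ = 1+4·λ' ≈ 0.0557 ∉ [-1.3, -0.3) ⇒ out
candidate 3: (m,n)=(-4,-14) → π∥ = -4-14·λ ≈ -63.3050, π⊥ = -4-14·λ' ≈ -0.6950 ∈ [-1.3, -0.3) ⇒ IN Λ
candidate 4: (m,n)=(14,-19) → π∥ = 14-19·λ ≈ -66.4853, π⊥ = 14-19·λ' ≈ 18.4853 ∉ [-1.3, -0.3) ⇒ out
candidate 5: (m,n)=(16,0) → π∥ = 16+0·λ ≈ 16.0000, π⊥ = 16+0·λ' ≈ 16.0000 ∉ [-1.3, -0.3) ⇒ out
candidate 6: (m,n)=(-1,3) → π∥ = -1+3·λ ≈ 11.7082, π⊥ = -1+3·λ' ≈ -1.7082 ∉ [-1.3, -0.3) ⇒ out
candidate 7: (m,n)=(-2,-8) → π∥ = -2-8·λ ≈ -35.8885, π⊥ = -2-8·λ' ≈ -0.1115 ∉ [-1.3, -0.3) ⇒ out
candidate 8: (m,n)=(3,13) → π∥ = 3+13·λ ≈ 58.0689, π⊥ = 3+13·λ' ≈ -0.0689 ∉ [-1.3, -0.3) ⇒ out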